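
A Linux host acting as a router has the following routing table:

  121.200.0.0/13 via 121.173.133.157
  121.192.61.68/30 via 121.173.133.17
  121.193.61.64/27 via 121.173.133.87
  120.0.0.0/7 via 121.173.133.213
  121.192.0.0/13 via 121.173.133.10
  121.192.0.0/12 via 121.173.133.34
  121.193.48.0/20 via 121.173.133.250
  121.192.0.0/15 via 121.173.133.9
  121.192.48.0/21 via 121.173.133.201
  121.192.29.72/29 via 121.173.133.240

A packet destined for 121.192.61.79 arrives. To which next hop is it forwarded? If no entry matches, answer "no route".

121.173.133.9

Routes whose prefix contains 121.192.61.79:
  120.0.0.0/7 (120.0.0.0 - 121.255.255.255) -> 121.173.133.213
  121.192.0.0/12 (121.192.0.0 - 121.207.255.255) -> 121.173.133.34
  121.192.0.0/13 (121.192.0.0 - 121.199.255.255) -> 121.173.133.10
  121.192.0.0/15 (121.192.0.0 - 121.193.255.255) -> 121.173.133.9
More-specific entries that do NOT match:
  121.192.61.68/30 (121.192.61.68 - 121.192.61.71) does not contain 121.192.61.79
  121.192.29.72/29 (121.192.29.72 - 121.192.29.79) does not contain 121.192.61.79
  121.193.61.64/27 (121.193.61.64 - 121.193.61.95) does not contain 121.192.61.79
  121.192.48.0/21 (121.192.48.0 - 121.192.55.255) does not contain 121.192.61.79
  121.193.48.0/20 (121.193.48.0 - 121.193.63.255) does not contain 121.192.61.79
Longest matching prefix is /15 -> next hop 121.173.133.9.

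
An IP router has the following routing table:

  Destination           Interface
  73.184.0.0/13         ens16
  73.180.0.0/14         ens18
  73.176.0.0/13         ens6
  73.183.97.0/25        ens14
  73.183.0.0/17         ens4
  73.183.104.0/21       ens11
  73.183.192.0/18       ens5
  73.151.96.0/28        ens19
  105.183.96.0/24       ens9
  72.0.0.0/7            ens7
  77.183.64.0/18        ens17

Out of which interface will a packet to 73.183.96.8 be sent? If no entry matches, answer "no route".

ens4

Routes whose prefix contains 73.183.96.8:
  72.0.0.0/7 (72.0.0.0 - 73.255.255.255) -> ens7
  73.176.0.0/13 (73.176.0.0 - 73.183.255.255) -> ens6
  73.180.0.0/14 (73.180.0.0 - 73.183.255.255) -> ens18
  73.183.0.0/17 (73.183.0.0 - 73.183.127.255) -> ens4
More-specific entries that do NOT match:
  73.151.96.0/28 (73.151.96.0 - 73.151.96.15) does not contain 73.183.96.8
  73.183.97.0/25 (73.183.97.0 - 73.183.97.127) does not contain 73.183.96.8
  105.183.96.0/24 (105.183.96.0 - 105.183.96.255) does not contain 73.183.96.8
  73.183.104.0/21 (73.183.104.0 - 73.183.111.255) does not contain 73.183.96.8
  73.183.192.0/18 (73.183.192.0 - 73.183.255.255) does not contain 73.183.96.8
  77.183.64.0/18 (77.183.64.0 - 77.183.127.255) does not contain 73.183.96.8
Longest matching prefix is /17 -> interface ens4.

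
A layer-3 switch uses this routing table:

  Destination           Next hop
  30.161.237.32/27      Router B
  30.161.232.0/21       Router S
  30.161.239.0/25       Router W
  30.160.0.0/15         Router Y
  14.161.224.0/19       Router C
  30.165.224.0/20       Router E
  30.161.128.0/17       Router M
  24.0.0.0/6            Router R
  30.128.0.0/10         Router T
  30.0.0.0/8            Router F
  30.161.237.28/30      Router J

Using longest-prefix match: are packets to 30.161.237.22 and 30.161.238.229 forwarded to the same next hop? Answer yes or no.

yes

30.161.237.22: longest match 30.161.232.0/21 -> Router S
30.161.238.229: longest match 30.161.232.0/21 -> Router S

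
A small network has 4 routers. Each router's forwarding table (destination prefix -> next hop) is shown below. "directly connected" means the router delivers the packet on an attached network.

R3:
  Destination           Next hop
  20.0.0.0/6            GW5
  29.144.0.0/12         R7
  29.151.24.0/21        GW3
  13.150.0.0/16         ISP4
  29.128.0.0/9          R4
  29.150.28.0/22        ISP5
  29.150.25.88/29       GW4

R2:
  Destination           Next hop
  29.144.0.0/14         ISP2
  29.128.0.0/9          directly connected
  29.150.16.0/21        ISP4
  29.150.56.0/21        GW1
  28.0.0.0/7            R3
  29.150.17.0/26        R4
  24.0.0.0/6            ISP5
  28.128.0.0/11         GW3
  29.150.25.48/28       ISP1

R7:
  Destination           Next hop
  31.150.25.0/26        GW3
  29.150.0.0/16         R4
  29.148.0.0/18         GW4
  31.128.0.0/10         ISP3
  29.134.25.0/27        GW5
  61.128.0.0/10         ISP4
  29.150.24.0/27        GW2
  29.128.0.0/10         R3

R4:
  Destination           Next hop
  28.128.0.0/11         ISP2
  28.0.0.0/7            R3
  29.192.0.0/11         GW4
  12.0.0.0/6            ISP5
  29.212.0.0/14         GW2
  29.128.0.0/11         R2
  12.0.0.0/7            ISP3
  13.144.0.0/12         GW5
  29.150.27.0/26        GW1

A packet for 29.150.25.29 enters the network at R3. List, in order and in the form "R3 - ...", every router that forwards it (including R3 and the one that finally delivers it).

At R3: longest match for 29.150.25.29 is 29.144.0.0/12 -> R7
At R7: longest match for 29.150.25.29 is 29.150.0.0/16 -> R4
At R4: longest match for 29.150.25.29 is 29.128.0.0/11 -> R2
At R2: longest match for 29.150.25.29 is 29.128.0.0/9 -> directly connected

R3 - R7 - R4 - R2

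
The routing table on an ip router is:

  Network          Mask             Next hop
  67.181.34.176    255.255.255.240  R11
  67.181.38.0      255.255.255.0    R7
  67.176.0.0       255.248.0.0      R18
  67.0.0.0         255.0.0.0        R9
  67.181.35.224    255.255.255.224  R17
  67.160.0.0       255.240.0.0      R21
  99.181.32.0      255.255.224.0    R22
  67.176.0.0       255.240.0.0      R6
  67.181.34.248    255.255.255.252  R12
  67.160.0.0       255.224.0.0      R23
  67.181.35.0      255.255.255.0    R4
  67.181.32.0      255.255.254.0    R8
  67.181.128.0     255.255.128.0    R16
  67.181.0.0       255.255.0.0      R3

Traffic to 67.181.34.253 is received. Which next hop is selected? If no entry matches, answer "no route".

Routes whose prefix contains 67.181.34.253:
  67.0.0.0/8 (67.0.0.0 - 67.255.255.255) -> R9
  67.160.0.0/11 (67.160.0.0 - 67.191.255.255) -> R23
  67.176.0.0/12 (67.176.0.0 - 67.191.255.255) -> R6
  67.176.0.0/13 (67.176.0.0 - 67.183.255.255) -> R18
  67.181.0.0/16 (67.181.0.0 - 67.181.255.255) -> R3
More-specific entries that do NOT match:
  67.181.34.248/30 (67.181.34.248 - 67.181.34.251) does not contain 67.181.34.253
  67.181.34.176/28 (67.181.34.176 - 67.181.34.191) does not contain 67.181.34.253
  67.181.35.224/27 (67.181.35.224 - 67.181.35.255) does not contain 67.181.34.253
  67.181.38.0/24 (67.181.38.0 - 67.181.38.255) does not contain 67.181.34.253
  67.181.35.0/24 (67.181.35.0 - 67.181.35.255) does not contain 67.181.34.253
  67.181.32.0/23 (67.181.32.0 - 67.181.33.255) does not contain 67.181.34.253
  99.181.32.0/19 (99.181.32.0 - 99.181.63.255) does not contain 67.181.34.253
  67.181.128.0/17 (67.181.128.0 - 67.181.255.255) does not contain 67.181.34.253
Longest matching prefix is /16 -> next hop R3.

R3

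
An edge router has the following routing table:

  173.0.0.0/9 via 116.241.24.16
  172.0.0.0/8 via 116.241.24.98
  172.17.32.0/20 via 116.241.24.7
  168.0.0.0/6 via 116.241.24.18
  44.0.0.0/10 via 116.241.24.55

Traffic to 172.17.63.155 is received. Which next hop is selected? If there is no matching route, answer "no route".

116.241.24.98

Routes whose prefix contains 172.17.63.155:
  172.0.0.0/8 (172.0.0.0 - 172.255.255.255) -> 116.241.24.98
More-specific entries that do NOT match:
  172.17.32.0/20 (172.17.32.0 - 172.17.47.255) does not contain 172.17.63.155
  44.0.0.0/10 (44.0.0.0 - 44.63.255.255) does not contain 172.17.63.155
  173.0.0.0/9 (173.0.0.0 - 173.127.255.255) does not contain 172.17.63.155
Longest matching prefix is /8 -> next hop 116.241.24.98.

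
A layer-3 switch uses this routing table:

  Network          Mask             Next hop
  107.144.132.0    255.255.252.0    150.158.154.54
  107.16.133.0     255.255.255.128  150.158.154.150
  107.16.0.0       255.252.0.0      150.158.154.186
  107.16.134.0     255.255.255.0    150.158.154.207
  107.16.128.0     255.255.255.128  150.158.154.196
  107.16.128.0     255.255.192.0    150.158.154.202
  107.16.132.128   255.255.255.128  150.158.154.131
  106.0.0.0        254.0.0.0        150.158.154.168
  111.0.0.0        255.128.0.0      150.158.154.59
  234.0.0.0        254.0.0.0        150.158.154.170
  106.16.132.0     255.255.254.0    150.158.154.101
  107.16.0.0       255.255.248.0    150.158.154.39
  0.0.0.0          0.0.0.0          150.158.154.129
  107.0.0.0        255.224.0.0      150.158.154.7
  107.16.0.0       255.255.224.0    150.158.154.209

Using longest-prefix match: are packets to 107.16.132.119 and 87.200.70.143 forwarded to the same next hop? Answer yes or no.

no

107.16.132.119: longest match 107.16.128.0/18 -> 150.158.154.202
87.200.70.143: longest match 0.0.0.0/0 -> 150.158.154.129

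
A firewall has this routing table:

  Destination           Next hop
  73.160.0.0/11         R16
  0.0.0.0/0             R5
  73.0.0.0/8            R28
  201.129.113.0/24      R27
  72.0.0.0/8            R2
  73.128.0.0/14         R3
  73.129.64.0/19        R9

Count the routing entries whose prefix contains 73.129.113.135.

Prefixes containing 73.129.113.135:
  0.0.0.0/0 (default, matches everything)
  73.0.0.0/8 (73.0.0.0 - 73.255.255.255)
  73.128.0.0/14 (73.128.0.0 - 73.131.255.255)
Total matching entries: 3.

3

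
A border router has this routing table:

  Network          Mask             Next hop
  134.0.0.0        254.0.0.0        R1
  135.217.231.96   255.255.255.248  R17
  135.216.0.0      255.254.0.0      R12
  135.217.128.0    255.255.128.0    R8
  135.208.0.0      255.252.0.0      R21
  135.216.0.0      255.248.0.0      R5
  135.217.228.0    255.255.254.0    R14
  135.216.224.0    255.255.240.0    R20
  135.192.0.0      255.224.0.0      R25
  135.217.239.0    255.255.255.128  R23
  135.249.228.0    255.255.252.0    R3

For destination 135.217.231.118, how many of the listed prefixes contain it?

5

Prefixes containing 135.217.231.118:
  134.0.0.0/7 (134.0.0.0 - 135.255.255.255)
  135.192.0.0/11 (135.192.0.0 - 135.223.255.255)
  135.216.0.0/13 (135.216.0.0 - 135.223.255.255)
  135.216.0.0/15 (135.216.0.0 - 135.217.255.255)
  135.217.128.0/17 (135.217.128.0 - 135.217.255.255)
Total matching entries: 5.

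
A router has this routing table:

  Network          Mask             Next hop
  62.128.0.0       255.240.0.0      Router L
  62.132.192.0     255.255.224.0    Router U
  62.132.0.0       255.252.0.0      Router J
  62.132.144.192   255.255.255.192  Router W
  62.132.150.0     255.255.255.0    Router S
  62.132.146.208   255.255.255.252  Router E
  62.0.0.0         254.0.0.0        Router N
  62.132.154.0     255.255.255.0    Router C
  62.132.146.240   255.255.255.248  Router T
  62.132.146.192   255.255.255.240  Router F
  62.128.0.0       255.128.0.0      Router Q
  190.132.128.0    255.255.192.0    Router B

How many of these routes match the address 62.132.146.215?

Prefixes containing 62.132.146.215:
  62.0.0.0/7 (62.0.0.0 - 63.255.255.255)
  62.128.0.0/9 (62.128.0.0 - 62.255.255.255)
  62.128.0.0/12 (62.128.0.0 - 62.143.255.255)
  62.132.0.0/14 (62.132.0.0 - 62.135.255.255)
Total matching entries: 4.

4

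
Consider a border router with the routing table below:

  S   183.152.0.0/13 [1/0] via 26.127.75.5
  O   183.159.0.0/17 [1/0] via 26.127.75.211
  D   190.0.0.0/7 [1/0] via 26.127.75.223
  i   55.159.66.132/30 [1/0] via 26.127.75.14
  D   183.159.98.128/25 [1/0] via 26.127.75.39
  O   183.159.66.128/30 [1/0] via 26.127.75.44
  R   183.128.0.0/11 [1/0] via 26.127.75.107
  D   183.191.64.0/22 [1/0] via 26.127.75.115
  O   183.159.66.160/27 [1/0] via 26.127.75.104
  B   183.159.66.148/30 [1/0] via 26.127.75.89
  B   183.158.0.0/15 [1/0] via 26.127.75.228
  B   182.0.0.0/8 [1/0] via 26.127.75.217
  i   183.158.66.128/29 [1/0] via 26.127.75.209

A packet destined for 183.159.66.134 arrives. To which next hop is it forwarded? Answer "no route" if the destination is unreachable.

Routes whose prefix contains 183.159.66.134:
  183.128.0.0/11 (183.128.0.0 - 183.159.255.255) -> 26.127.75.107
  183.152.0.0/13 (183.152.0.0 - 183.159.255.255) -> 26.127.75.5
  183.158.0.0/15 (183.158.0.0 - 183.159.255.255) -> 26.127.75.228
  183.159.0.0/17 (183.159.0.0 - 183.159.127.255) -> 26.127.75.211
More-specific entries that do NOT match:
  55.159.66.132/30 (55.159.66.132 - 55.159.66.135) does not contain 183.159.66.134
  183.159.66.128/30 (183.159.66.128 - 183.159.66.131) does not contain 183.159.66.134
  183.159.66.148/30 (183.159.66.148 - 183.159.66.151) does not contain 183.159.66.134
  183.158.66.128/29 (183.158.66.128 - 183.158.66.135) does not contain 183.159.66.134
  183.159.66.160/27 (183.159.66.160 - 183.159.66.191) does not contain 183.159.66.134
  183.159.98.128/25 (183.159.98.128 - 183.159.98.255) does not contain 183.159.66.134
  183.191.64.0/22 (183.191.64.0 - 183.191.67.255) does not contain 183.159.66.134
Longest matching prefix is /17 -> next hop 26.127.75.211.

26.127.75.211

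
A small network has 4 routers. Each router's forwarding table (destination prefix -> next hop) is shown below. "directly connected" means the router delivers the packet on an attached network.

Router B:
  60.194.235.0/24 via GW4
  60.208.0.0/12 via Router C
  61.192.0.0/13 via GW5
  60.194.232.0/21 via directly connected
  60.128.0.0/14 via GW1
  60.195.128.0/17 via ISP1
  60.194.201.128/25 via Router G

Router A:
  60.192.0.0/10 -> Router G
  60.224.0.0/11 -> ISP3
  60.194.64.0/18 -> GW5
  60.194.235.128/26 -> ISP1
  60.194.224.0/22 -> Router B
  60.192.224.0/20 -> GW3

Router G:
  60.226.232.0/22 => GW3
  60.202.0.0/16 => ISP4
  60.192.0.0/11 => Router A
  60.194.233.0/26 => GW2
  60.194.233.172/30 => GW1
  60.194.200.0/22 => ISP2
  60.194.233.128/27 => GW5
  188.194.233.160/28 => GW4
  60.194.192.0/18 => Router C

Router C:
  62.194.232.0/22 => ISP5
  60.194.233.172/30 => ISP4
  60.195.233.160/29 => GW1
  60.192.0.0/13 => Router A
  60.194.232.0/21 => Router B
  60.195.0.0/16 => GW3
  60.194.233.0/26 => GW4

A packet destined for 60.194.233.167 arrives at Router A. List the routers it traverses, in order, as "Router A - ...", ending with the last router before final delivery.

Router A - Router G - Router C - Router B

At Router A: longest match for 60.194.233.167 is 60.192.0.0/10 -> Router G
At Router G: longest match for 60.194.233.167 is 60.194.192.0/18 -> Router C
At Router C: longest match for 60.194.233.167 is 60.194.232.0/21 -> Router B
At Router B: longest match for 60.194.233.167 is 60.194.232.0/21 -> directly connected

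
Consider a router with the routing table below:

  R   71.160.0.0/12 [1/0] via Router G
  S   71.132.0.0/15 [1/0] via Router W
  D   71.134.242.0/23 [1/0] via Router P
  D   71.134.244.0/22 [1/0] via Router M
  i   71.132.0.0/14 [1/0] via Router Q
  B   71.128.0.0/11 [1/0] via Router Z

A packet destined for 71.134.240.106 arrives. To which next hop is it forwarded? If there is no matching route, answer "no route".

Routes whose prefix contains 71.134.240.106:
  71.128.0.0/11 (71.128.0.0 - 71.159.255.255) -> Router Z
  71.132.0.0/14 (71.132.0.0 - 71.135.255.255) -> Router Q
More-specific entries that do NOT match:
  71.134.242.0/23 (71.134.242.0 - 71.134.243.255) does not contain 71.134.240.106
  71.134.244.0/22 (71.134.244.0 - 71.134.247.255) does not contain 71.134.240.106
  71.132.0.0/15 (71.132.0.0 - 71.133.255.255) does not contain 71.134.240.106
Longest matching prefix is /14 -> next hop Router Q.

Router Q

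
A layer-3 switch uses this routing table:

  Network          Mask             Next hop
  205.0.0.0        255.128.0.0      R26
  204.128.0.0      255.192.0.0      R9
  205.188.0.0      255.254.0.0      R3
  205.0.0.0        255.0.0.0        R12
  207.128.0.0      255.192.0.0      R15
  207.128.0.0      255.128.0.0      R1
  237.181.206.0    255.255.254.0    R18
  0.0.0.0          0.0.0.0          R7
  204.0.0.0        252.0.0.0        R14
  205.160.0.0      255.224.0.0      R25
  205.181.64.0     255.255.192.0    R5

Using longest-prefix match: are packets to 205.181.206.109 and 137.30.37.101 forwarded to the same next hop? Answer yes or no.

no

205.181.206.109: longest match 205.160.0.0/11 -> R25
137.30.37.101: longest match 0.0.0.0/0 -> R7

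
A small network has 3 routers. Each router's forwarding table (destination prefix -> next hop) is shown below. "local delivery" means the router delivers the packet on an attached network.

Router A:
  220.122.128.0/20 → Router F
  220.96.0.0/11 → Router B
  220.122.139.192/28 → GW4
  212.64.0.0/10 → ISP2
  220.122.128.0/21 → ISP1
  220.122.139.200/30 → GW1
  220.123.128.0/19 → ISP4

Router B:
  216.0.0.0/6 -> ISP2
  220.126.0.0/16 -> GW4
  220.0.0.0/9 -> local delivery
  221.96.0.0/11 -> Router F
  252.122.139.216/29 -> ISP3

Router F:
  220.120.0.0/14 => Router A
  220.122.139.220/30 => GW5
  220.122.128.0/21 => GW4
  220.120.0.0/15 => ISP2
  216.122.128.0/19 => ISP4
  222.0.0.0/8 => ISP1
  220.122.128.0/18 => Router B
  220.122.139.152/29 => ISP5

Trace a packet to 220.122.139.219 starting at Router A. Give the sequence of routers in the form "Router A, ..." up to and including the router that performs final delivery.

Router A, Router F, Router B

At Router A: longest match for 220.122.139.219 is 220.122.128.0/20 -> Router F
At Router F: longest match for 220.122.139.219 is 220.122.128.0/18 -> Router B
At Router B: longest match for 220.122.139.219 is 220.0.0.0/9 -> local delivery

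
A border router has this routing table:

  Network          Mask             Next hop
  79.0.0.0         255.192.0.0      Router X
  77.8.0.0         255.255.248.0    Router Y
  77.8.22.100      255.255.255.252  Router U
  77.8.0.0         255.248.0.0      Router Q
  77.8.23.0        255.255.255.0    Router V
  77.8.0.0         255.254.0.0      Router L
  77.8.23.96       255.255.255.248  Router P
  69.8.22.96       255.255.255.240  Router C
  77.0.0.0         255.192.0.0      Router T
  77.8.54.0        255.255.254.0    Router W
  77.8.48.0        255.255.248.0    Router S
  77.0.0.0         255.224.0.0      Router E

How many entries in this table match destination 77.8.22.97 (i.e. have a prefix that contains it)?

4

Prefixes containing 77.8.22.97:
  77.0.0.0/10 (77.0.0.0 - 77.63.255.255)
  77.0.0.0/11 (77.0.0.0 - 77.31.255.255)
  77.8.0.0/13 (77.8.0.0 - 77.15.255.255)
  77.8.0.0/15 (77.8.0.0 - 77.9.255.255)
Total matching entries: 4.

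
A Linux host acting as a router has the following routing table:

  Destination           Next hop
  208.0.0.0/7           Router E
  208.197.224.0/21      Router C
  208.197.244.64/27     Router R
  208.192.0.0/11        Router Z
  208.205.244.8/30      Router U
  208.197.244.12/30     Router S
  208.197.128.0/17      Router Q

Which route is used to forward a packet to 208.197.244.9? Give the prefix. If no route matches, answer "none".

208.197.128.0/17

Entries matching 208.197.244.9:
  208.0.0.0/7 (208.0.0.0 - 209.255.255.255)
  208.192.0.0/11 (208.192.0.0 - 208.223.255.255)
  208.197.128.0/17 (208.197.128.0 - 208.197.255.255)
Most specific is 208.197.128.0/17.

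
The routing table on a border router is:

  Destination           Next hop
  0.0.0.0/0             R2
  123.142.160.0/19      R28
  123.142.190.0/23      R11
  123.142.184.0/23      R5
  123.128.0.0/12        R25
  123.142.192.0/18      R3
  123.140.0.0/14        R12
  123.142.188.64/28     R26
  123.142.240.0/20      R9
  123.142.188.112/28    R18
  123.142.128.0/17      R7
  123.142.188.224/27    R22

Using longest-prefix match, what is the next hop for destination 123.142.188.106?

R28

Routes whose prefix contains 123.142.188.106:
  0.0.0.0/0 (default, matches everything) -> R2
  123.128.0.0/12 (123.128.0.0 - 123.143.255.255) -> R25
  123.140.0.0/14 (123.140.0.0 - 123.143.255.255) -> R12
  123.142.128.0/17 (123.142.128.0 - 123.142.255.255) -> R7
  123.142.160.0/19 (123.142.160.0 - 123.142.191.255) -> R28
More-specific entries that do NOT match:
  123.142.188.64/28 (123.142.188.64 - 123.142.188.79) does not contain 123.142.188.106
  123.142.188.112/28 (123.142.188.112 - 123.142.188.127) does not contain 123.142.188.106
  123.142.188.224/27 (123.142.188.224 - 123.142.188.255) does not contain 123.142.188.106
  123.142.190.0/23 (123.142.190.0 - 123.142.191.255) does not contain 123.142.188.106
  123.142.184.0/23 (123.142.184.0 - 123.142.185.255) does not contain 123.142.188.106
  123.142.240.0/20 (123.142.240.0 - 123.142.255.255) does not contain 123.142.188.106
Longest matching prefix is /19 -> next hop R28.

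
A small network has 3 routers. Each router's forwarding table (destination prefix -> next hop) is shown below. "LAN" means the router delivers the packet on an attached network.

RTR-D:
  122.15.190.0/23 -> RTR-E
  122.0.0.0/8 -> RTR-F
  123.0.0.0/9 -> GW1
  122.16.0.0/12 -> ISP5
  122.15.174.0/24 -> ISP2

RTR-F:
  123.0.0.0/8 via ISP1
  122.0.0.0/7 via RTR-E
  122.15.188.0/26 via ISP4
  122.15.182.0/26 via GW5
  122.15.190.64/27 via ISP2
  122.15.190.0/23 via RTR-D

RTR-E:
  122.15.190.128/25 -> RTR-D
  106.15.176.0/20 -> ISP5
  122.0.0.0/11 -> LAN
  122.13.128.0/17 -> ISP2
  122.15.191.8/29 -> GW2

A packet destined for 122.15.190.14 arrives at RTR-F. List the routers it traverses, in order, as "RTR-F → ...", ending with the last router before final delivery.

RTR-F → RTR-D → RTR-E

At RTR-F: longest match for 122.15.190.14 is 122.15.190.0/23 -> RTR-D
At RTR-D: longest match for 122.15.190.14 is 122.15.190.0/23 -> RTR-E
At RTR-E: longest match for 122.15.190.14 is 122.0.0.0/11 -> LAN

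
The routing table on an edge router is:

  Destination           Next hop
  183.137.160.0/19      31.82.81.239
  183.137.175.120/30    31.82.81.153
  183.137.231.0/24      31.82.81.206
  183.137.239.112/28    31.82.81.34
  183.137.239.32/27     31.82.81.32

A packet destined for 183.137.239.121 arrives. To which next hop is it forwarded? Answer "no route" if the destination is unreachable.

31.82.81.34

Routes whose prefix contains 183.137.239.121:
  183.137.239.112/28 (183.137.239.112 - 183.137.239.127) -> 31.82.81.34
More-specific entries that do NOT match:
  183.137.175.120/30 (183.137.175.120 - 183.137.175.123) does not contain 183.137.239.121
Longest matching prefix is /28 -> next hop 31.82.81.34.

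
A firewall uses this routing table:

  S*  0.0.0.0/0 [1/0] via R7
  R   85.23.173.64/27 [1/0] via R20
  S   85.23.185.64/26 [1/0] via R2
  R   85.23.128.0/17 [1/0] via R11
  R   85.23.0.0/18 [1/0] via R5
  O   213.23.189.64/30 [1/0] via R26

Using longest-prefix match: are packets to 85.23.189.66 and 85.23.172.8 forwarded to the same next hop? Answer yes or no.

yes

85.23.189.66: longest match 85.23.128.0/17 -> R11
85.23.172.8: longest match 85.23.128.0/17 -> R11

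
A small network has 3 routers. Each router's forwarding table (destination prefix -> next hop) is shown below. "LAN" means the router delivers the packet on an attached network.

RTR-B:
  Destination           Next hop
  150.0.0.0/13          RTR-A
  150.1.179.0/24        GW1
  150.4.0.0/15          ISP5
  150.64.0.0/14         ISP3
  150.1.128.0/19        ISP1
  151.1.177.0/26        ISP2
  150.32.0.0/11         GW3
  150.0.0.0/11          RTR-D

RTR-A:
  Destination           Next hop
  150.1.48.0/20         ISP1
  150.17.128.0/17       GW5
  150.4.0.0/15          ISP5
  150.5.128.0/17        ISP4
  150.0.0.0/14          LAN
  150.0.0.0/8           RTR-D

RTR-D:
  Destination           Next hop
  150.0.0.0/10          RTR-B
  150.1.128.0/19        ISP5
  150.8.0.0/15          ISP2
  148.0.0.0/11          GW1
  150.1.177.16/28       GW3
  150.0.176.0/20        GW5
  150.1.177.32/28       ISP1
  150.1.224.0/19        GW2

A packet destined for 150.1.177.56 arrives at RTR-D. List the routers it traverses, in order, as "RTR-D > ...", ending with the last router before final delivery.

At RTR-D: longest match for 150.1.177.56 is 150.0.0.0/10 -> RTR-B
At RTR-B: longest match for 150.1.177.56 is 150.0.0.0/13 -> RTR-A
At RTR-A: longest match for 150.1.177.56 is 150.0.0.0/14 -> LAN

RTR-D > RTR-B > RTR-A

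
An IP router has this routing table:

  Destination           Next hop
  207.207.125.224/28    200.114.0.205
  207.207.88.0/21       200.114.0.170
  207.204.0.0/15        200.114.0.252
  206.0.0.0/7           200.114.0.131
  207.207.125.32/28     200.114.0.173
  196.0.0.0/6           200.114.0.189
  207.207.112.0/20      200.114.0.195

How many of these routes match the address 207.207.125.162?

2

Prefixes containing 207.207.125.162:
  206.0.0.0/7 (206.0.0.0 - 207.255.255.255)
  207.207.112.0/20 (207.207.112.0 - 207.207.127.255)
Total matching entries: 2.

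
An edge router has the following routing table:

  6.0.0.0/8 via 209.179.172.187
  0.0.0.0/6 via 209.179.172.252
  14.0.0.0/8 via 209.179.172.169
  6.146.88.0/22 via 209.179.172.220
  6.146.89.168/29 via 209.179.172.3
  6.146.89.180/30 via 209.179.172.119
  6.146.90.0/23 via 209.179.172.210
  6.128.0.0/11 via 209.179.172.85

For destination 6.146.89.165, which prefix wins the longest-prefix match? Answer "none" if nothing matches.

Entries matching 6.146.89.165:
  6.0.0.0/8 (6.0.0.0 - 6.255.255.255)
  6.128.0.0/11 (6.128.0.0 - 6.159.255.255)
  6.146.88.0/22 (6.146.88.0 - 6.146.91.255)
Most specific is 6.146.88.0/22.

6.146.88.0/22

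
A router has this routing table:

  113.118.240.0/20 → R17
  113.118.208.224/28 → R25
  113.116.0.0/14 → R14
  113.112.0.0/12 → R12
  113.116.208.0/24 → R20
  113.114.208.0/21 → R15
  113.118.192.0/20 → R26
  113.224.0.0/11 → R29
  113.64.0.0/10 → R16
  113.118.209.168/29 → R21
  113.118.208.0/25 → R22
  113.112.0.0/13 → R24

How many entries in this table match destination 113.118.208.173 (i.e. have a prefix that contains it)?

4

Prefixes containing 113.118.208.173:
  113.64.0.0/10 (113.64.0.0 - 113.127.255.255)
  113.112.0.0/12 (113.112.0.0 - 113.127.255.255)
  113.112.0.0/13 (113.112.0.0 - 113.119.255.255)
  113.116.0.0/14 (113.116.0.0 - 113.119.255.255)
Total matching entries: 4.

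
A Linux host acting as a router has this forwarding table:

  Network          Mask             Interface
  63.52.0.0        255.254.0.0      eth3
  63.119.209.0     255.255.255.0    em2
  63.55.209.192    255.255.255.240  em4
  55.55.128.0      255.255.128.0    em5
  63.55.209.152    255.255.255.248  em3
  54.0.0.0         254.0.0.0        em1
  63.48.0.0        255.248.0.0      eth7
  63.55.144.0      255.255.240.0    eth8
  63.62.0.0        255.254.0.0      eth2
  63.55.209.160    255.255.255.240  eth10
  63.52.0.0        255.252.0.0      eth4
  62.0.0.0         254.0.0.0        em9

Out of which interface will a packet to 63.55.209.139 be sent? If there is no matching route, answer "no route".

Routes whose prefix contains 63.55.209.139:
  62.0.0.0/7 (62.0.0.0 - 63.255.255.255) -> em9
  63.48.0.0/13 (63.48.0.0 - 63.55.255.255) -> eth7
  63.52.0.0/14 (63.52.0.0 - 63.55.255.255) -> eth4
More-specific entries that do NOT match:
  63.55.209.152/29 (63.55.209.152 - 63.55.209.159) does not contain 63.55.209.139
  63.55.209.192/28 (63.55.209.192 - 63.55.209.207) does not contain 63.55.209.139
  63.55.209.160/28 (63.55.209.160 - 63.55.209.175) does not contain 63.55.209.139
  63.119.209.0/24 (63.119.209.0 - 63.119.209.255) does not contain 63.55.209.139
  63.55.144.0/20 (63.55.144.0 - 63.55.159.255) does not contain 63.55.209.139
  55.55.128.0/17 (55.55.128.0 - 55.55.255.255) does not contain 63.55.209.139
  63.52.0.0/15 (63.52.0.0 - 63.53.255.255) does not contain 63.55.209.139
  63.62.0.0/15 (63.62.0.0 - 63.63.255.255) does not contain 63.55.209.139
Longest matching prefix is /14 -> interface eth4.

eth4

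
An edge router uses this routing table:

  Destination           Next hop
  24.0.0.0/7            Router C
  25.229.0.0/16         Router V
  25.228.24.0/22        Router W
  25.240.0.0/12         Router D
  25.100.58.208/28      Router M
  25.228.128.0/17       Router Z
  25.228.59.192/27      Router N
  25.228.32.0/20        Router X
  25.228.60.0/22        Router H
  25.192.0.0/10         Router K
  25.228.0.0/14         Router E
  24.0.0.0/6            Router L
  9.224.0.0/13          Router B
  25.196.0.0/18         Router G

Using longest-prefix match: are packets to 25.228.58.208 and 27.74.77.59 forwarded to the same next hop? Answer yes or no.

no

25.228.58.208: longest match 25.228.0.0/14 -> Router E
27.74.77.59: longest match 24.0.0.0/6 -> Router L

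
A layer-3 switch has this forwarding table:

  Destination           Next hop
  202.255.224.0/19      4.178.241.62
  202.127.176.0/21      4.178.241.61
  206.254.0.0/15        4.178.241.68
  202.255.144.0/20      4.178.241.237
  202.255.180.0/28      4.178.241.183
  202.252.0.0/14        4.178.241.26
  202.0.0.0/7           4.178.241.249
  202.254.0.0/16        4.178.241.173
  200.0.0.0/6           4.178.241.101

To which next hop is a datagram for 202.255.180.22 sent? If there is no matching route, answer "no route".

Routes whose prefix contains 202.255.180.22:
  200.0.0.0/6 (200.0.0.0 - 203.255.255.255) -> 4.178.241.101
  202.0.0.0/7 (202.0.0.0 - 203.255.255.255) -> 4.178.241.249
  202.252.0.0/14 (202.252.0.0 - 202.255.255.255) -> 4.178.241.26
More-specific entries that do NOT match:
  202.255.180.0/28 (202.255.180.0 - 202.255.180.15) does not contain 202.255.180.22
  202.127.176.0/21 (202.127.176.0 - 202.127.183.255) does not contain 202.255.180.22
  202.255.144.0/20 (202.255.144.0 - 202.255.159.255) does not contain 202.255.180.22
  202.255.224.0/19 (202.255.224.0 - 202.255.255.255) does not contain 202.255.180.22
  202.254.0.0/16 (202.254.0.0 - 202.254.255.255) does not contain 202.255.180.22
  206.254.0.0/15 (206.254.0.0 - 206.255.255.255) does not contain 202.255.180.22
Longest matching prefix is /14 -> next hop 4.178.241.26.

4.178.241.26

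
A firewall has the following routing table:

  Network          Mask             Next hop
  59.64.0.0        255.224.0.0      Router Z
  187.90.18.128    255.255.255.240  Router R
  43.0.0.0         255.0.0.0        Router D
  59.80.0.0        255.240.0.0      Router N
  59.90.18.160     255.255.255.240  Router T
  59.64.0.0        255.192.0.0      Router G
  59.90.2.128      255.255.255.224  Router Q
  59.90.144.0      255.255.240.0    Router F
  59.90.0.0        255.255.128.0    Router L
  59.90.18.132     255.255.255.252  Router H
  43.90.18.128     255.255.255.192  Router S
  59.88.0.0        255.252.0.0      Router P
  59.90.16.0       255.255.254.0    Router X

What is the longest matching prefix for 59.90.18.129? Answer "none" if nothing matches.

Entries matching 59.90.18.129:
  59.64.0.0/10 (59.64.0.0 - 59.127.255.255)
  59.64.0.0/11 (59.64.0.0 - 59.95.255.255)
  59.80.0.0/12 (59.80.0.0 - 59.95.255.255)
  59.88.0.0/14 (59.88.0.0 - 59.91.255.255)
  59.90.0.0/17 (59.90.0.0 - 59.90.127.255)
Most specific is 59.90.0.0/17.

59.90.0.0/17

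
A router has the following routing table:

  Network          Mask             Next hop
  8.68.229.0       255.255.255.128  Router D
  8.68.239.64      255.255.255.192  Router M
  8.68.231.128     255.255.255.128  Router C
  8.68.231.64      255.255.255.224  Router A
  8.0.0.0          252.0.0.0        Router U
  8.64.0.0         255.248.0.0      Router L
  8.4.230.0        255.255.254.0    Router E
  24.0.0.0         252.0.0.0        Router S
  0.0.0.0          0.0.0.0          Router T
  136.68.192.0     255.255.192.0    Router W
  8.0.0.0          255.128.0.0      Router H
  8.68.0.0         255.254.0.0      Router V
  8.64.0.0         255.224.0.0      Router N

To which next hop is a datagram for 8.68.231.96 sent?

Routes whose prefix contains 8.68.231.96:
  0.0.0.0/0 (default, matches everything) -> Router T
  8.0.0.0/6 (8.0.0.0 - 11.255.255.255) -> Router U
  8.0.0.0/9 (8.0.0.0 - 8.127.255.255) -> Router H
  8.64.0.0/11 (8.64.0.0 - 8.95.255.255) -> Router N
  8.64.0.0/13 (8.64.0.0 - 8.71.255.255) -> Router L
  8.68.0.0/15 (8.68.0.0 - 8.69.255.255) -> Router V
More-specific entries that do NOT match:
  8.68.231.64/27 (8.68.231.64 - 8.68.231.95) does not contain 8.68.231.96
  8.68.239.64/26 (8.68.239.64 - 8.68.239.127) does not contain 8.68.231.96
  8.68.229.0/25 (8.68.229.0 - 8.68.229.127) does not contain 8.68.231.96
  8.68.231.128/25 (8.68.231.128 - 8.68.231.255) does not contain 8.68.231.96
  8.4.230.0/23 (8.4.230.0 - 8.4.231.255) does not contain 8.68.231.96
  136.68.192.0/18 (136.68.192.0 - 136.68.255.255) does not contain 8.68.231.96
Longest matching prefix is /15 -> next hop Router V.

Router V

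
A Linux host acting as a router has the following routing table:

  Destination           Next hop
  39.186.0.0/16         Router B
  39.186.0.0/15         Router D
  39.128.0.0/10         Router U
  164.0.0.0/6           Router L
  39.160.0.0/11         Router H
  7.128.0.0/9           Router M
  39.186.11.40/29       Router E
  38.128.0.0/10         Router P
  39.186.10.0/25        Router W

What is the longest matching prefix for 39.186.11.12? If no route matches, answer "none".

39.186.0.0/16

Entries matching 39.186.11.12:
  39.128.0.0/10 (39.128.0.0 - 39.191.255.255)
  39.160.0.0/11 (39.160.0.0 - 39.191.255.255)
  39.186.0.0/15 (39.186.0.0 - 39.187.255.255)
  39.186.0.0/16 (39.186.0.0 - 39.186.255.255)
Most specific is 39.186.0.0/16.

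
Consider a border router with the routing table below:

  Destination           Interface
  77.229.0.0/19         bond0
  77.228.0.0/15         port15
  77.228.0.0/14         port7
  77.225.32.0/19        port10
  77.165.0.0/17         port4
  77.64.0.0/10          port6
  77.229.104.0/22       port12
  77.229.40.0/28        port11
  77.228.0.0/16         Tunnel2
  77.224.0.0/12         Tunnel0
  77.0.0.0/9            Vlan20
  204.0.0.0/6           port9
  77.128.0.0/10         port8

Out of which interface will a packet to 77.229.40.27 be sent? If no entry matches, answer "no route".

Routes whose prefix contains 77.229.40.27:
  77.224.0.0/12 (77.224.0.0 - 77.239.255.255) -> Tunnel0
  77.228.0.0/14 (77.228.0.0 - 77.231.255.255) -> port7
  77.228.0.0/15 (77.228.0.0 - 77.229.255.255) -> port15
More-specific entries that do NOT match:
  77.229.40.0/28 (77.229.40.0 - 77.229.40.15) does not contain 77.229.40.27
  77.229.104.0/22 (77.229.104.0 - 77.229.107.255) does not contain 77.229.40.27
  77.229.0.0/19 (77.229.0.0 - 77.229.31.255) does not contain 77.229.40.27
  77.225.32.0/19 (77.225.32.0 - 77.225.63.255) does not contain 77.229.40.27
  77.165.0.0/17 (77.165.0.0 - 77.165.127.255) does not contain 77.229.40.27
  77.228.0.0/16 (77.228.0.0 - 77.228.255.255) does not contain 77.229.40.27
Longest matching prefix is /15 -> interface port15.

port15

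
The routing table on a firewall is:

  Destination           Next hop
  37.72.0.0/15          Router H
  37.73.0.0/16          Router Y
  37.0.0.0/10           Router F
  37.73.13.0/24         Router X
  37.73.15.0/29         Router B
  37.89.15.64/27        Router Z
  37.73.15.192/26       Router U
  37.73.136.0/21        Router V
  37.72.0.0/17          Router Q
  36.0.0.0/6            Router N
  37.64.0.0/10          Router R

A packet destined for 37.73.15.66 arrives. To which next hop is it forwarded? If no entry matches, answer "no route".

Routes whose prefix contains 37.73.15.66:
  36.0.0.0/6 (36.0.0.0 - 39.255.255.255) -> Router N
  37.64.0.0/10 (37.64.0.0 - 37.127.255.255) -> Router R
  37.72.0.0/15 (37.72.0.0 - 37.73.255.255) -> Router H
  37.73.0.0/16 (37.73.0.0 - 37.73.255.255) -> Router Y
More-specific entries that do NOT match:
  37.73.15.0/29 (37.73.15.0 - 37.73.15.7) does not contain 37.73.15.66
  37.89.15.64/27 (37.89.15.64 - 37.89.15.95) does not contain 37.73.15.66
  37.73.15.192/26 (37.73.15.192 - 37.73.15.255) does not contain 37.73.15.66
  37.73.13.0/24 (37.73.13.0 - 37.73.13.255) does not contain 37.73.15.66
  37.73.136.0/21 (37.73.136.0 - 37.73.143.255) does not contain 37.73.15.66
  37.72.0.0/17 (37.72.0.0 - 37.72.127.255) does not contain 37.73.15.66
Longest matching prefix is /16 -> next hop Router Y.

Router Y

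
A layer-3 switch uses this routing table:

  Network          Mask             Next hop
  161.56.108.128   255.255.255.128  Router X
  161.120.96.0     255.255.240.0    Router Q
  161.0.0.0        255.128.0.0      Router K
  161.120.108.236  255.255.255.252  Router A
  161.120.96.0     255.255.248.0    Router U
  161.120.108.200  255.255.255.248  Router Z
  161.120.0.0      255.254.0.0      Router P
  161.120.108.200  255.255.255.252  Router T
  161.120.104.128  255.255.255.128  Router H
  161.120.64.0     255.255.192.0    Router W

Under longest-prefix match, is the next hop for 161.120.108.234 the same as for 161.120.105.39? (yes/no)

yes

161.120.108.234: longest match 161.120.96.0/20 -> Router Q
161.120.105.39: longest match 161.120.96.0/20 -> Router Q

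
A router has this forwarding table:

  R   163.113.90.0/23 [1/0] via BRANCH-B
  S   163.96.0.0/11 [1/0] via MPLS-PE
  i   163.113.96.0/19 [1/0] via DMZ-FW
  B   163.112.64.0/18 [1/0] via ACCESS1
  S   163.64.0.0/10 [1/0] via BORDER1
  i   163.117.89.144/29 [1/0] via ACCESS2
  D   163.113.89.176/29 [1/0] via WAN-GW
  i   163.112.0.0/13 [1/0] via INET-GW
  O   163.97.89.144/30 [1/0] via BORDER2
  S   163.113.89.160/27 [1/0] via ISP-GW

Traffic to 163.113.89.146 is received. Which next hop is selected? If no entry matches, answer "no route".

INET-GW

Routes whose prefix contains 163.113.89.146:
  163.64.0.0/10 (163.64.0.0 - 163.127.255.255) -> BORDER1
  163.96.0.0/11 (163.96.0.0 - 163.127.255.255) -> MPLS-PE
  163.112.0.0/13 (163.112.0.0 - 163.119.255.255) -> INET-GW
More-specific entries that do NOT match:
  163.97.89.144/30 (163.97.89.144 - 163.97.89.147) does not contain 163.113.89.146
  163.117.89.144/29 (163.117.89.144 - 163.117.89.151) does not contain 163.113.89.146
  163.113.89.176/29 (163.113.89.176 - 163.113.89.183) does not contain 163.113.89.146
  163.113.89.160/27 (163.113.89.160 - 163.113.89.191) does not contain 163.113.89.146
  163.113.90.0/23 (163.113.90.0 - 163.113.91.255) does not contain 163.113.89.146
  163.113.96.0/19 (163.113.96.0 - 163.113.127.255) does not contain 163.113.89.146
  163.112.64.0/18 (163.112.64.0 - 163.112.127.255) does not contain 163.113.89.146
Longest matching prefix is /13 -> next hop INET-GW.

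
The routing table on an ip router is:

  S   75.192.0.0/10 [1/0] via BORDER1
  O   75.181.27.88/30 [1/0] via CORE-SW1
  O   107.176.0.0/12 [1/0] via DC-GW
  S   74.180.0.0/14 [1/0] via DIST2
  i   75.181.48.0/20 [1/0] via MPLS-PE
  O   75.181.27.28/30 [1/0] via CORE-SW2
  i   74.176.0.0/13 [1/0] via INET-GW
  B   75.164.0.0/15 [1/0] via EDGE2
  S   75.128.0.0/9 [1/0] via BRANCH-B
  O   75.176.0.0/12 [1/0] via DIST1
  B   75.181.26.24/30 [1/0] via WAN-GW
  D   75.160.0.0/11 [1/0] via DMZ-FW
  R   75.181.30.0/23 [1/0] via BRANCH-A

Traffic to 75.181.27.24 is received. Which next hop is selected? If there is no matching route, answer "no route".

DIST1

Routes whose prefix contains 75.181.27.24:
  75.128.0.0/9 (75.128.0.0 - 75.255.255.255) -> BRANCH-B
  75.160.0.0/11 (75.160.0.0 - 75.191.255.255) -> DMZ-FW
  75.176.0.0/12 (75.176.0.0 - 75.191.255.255) -> DIST1
More-specific entries that do NOT match:
  75.181.27.88/30 (75.181.27.88 - 75.181.27.91) does not contain 75.181.27.24
  75.181.27.28/30 (75.181.27.28 - 75.181.27.31) does not contain 75.181.27.24
  75.181.26.24/30 (75.181.26.24 - 75.181.26.27) does not contain 75.181.27.24
  75.181.30.0/23 (75.181.30.0 - 75.181.31.255) does not contain 75.181.27.24
  75.181.48.0/20 (75.181.48.0 - 75.181.63.255) does not contain 75.181.27.24
  75.164.0.0/15 (75.164.0.0 - 75.165.255.255) does not contain 75.181.27.24
  74.180.0.0/14 (74.180.0.0 - 74.183.255.255) does not contain 75.181.27.24
  74.176.0.0/13 (74.176.0.0 - 74.183.255.255) does not contain 75.181.27.24
Longest matching prefix is /12 -> next hop DIST1.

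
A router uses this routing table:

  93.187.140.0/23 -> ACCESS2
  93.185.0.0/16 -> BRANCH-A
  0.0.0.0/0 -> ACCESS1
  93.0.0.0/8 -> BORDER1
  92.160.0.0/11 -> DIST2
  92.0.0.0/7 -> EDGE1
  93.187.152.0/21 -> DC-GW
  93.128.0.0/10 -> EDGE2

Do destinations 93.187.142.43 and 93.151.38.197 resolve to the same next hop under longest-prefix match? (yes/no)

yes

93.187.142.43: longest match 93.128.0.0/10 -> EDGE2
93.151.38.197: longest match 93.128.0.0/10 -> EDGE2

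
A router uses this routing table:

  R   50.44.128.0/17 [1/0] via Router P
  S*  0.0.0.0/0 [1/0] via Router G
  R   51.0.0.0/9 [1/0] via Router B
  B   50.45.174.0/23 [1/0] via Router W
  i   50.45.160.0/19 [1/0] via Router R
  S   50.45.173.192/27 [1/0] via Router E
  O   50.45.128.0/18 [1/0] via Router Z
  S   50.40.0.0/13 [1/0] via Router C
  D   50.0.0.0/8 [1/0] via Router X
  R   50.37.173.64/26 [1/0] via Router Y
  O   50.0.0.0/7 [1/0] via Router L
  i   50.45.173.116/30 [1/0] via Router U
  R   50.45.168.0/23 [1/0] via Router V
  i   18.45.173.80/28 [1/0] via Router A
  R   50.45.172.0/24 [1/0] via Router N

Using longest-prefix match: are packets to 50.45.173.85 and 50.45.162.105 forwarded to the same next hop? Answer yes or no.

yes

50.45.173.85: longest match 50.45.160.0/19 -> Router R
50.45.162.105: longest match 50.45.160.0/19 -> Router R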